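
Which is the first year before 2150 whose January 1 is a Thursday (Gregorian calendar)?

Jan 1 advances by 2 weekdays after a leap year and by 1 after a common year.
2150: Jan 1 is Thursday.
2149: Wednesday
2148: Monday (leap)
2147: Sunday
2146: Saturday
2145: Friday
2144: Wednesday (leap)
2143: Tuesday
2142: Monday
2141: Sunday
2140: Friday (leap)
2139: Thursday
2139 begins on a Thursday

2139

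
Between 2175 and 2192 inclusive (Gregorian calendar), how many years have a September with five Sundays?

September has 30 days; it has five Sundays when Sunday falls among the first (month-length − 28) days — i.e. when September 1 is one of Sunday/Saturday.
September 1 by year: 2175:Fri 2176:Sun✓ 2177:Mon 2178:Tue 2179:Wed 2180:Fri 2181:Sat✓ 2182:Sun✓ 2183:Mon 2184:Wed 2185:Thu 2186:Fri 2187:Sat✓ 2188:Mon 2189:Tue 2190:Wed 2191:Thu 2192:Sat✓
Years with five Sundays: 2176, 2181, 2182, 2187, 2192 → 5.

5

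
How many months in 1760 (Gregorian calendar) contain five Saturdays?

4

A month of length L has five Saturdays iff its first Saturday is on day ≤ L−28 (so day 1–3 in a 31-day month, 1–2 in a 30-day month, day 1 in a leap February).
Checking each month of 1760: Jan starts Tue (31d); Feb starts Fri (29d); Mar starts Sat (31d) ✓; Apr starts Tue (30d); May starts Thu (31d) ✓; Jun starts Sun (30d); Jul starts Tue (31d); Aug starts Fri (31d) ✓; Sep starts Mon (30d); Oct starts Wed (31d); Nov starts Sat (30d) ✓; Dec starts Mon (31d).
Five-Saturday months: March, May, August, November → 4.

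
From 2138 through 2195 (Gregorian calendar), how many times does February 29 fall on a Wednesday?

2

Leap years in 2138–2195: 14 of them.
Feb 29 weekday advances by 5 (mod 7) from one leap year to the next four years later (or differs when a century non-leap intervenes).
Leap-day weekdays: 2140:Mon 2144:Sat 2148:Thu 2152:Tue 2156:Sun 2160:Fri 2164:Wed✓ 2168:Mon 2172:Sat 2176:Thu 2180:Tue 2184:Sun 2188:Fri 2192:Wed✓
Wednesday: 2164, 2192 → 2.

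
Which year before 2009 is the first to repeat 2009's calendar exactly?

1998

Two years share a calendar iff Jan 1 falls on the same weekday and both are leap or both are common. 2009: Jan 1 is Thursday, common year.
2008: Jan 1 Tuesday, leap
2007: Jan 1 Monday, common
2006: Jan 1 Sunday, common
2005: Jan 1 Saturday, common
2004: Jan 1 Thursday, leap
2003: Jan 1 Wednesday, common
2002: Jan 1 Tuesday, common
2001: Jan 1 Monday, common
2000: Jan 1 Saturday, leap
1999: Jan 1 Friday, common
1998: Jan 1 Thursday, common
1998 matches on both conditions.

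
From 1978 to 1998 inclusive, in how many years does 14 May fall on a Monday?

Track 14 May's weekday year by year (advancing +1, or +2 across a Feb 29):
  1978: Sun  1979: Mon (+1) ✓  1980: Wed (+2)  1981: Thu (+1)  1982: Fri (+1)
  1983: Sat (+1)  1984: Mon (+2) ✓  1985: Tue (+1)  1986: Wed (+1)  1987: Thu (+1)
  1988: Sat (+2)  1989: Sun (+1)  1990: Mon (+1) ✓  1991: Tue (+1)  1992: Thu (+2)
  1993: Fri (+1)  1994: Sat (+1)  1995: Sun (+1)  1996: Tue (+2)  1997: Wed (+1)
  1998: Thu (+1)
Monday years: 1979, 1984, 1990 — 3 in total.

3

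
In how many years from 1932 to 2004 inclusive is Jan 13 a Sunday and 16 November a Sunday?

2

Check each year's weekday for Jan 13 and 16 November:
  1932: Wed/Wed  1933: Fri/Thu  1934: Sat/Fri  1935: Sun/Sat  1936: Mon/Mon  1937: Wed/Tue  1938: Thu/Wed  1939: Fri/Thu  1940: Sat/Sat  1941: Mon/Sun  1942: Tue/Mon  1943: Wed/Tue  1944: Thu/Thu  1945: Sat/Fri  …(45 more)…  1991: Sun/Sat  1992: Mon/Mon  1993: Wed/Tue  1994: Thu/Wed  1995: Fri/Thu  1996: Sat/Sat  1997: Mon/Sun  1998: Tue/Mon  1999: Wed/Tue  2000: Thu/Thu  2001: Sat/Fri  2002: Sun/Sat  2003: Mon/Sun  2004: Tue/Tue
Both conditions hold in: 1952, 1980 — 2.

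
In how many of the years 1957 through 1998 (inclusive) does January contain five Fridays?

January has 31 days; it has five Fridays when Friday falls among the first (month-length − 28) days — i.e. when January 1 is one of Friday/Thursday/Wednesday.
January 1 by year: 1957:Tue 1958:Wed✓ 1959:Thu✓ 1960:Fri✓ 1961:Sun 1962:Mon 1963:Tue 1964:Wed✓ 1965:Fri✓ 1966:Sat 1967:Sun 1968:Mon 1969:Wed✓ 1970:Thu✓ 1971:Fri✓ …(12 more)… 1984:Sun 1985:Tue 1986:Wed✓ 1987:Thu✓ 1988:Fri✓ 1989:Sun 1990:Mon 1991:Tue 1992:Wed✓ 1993:Fri✓ 1994:Sat 1995:Sun 1996:Mon 1997:Wed✓ 1998:Thu✓
Years with five Fridays: 1958, 1959, 1960, 1964, 1965, 1969, 1970, 1971, 1975, 1976, 1981, 1982, 1986, 1987, 1988, 1992, 1993, 1997, 1998 → 19.

19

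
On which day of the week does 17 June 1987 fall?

Wednesday

January 1, 1987 is a Thursday.
June 17 is day 168 of the year, i.e. 167 days after Jan 1.
167 mod 7 = 6, so advance 6 weekdays from Thursday: Wednesday.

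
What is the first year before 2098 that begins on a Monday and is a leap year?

2080

Jan 1 advances by 2 weekdays after a leap year and by 1 after a common year.
2098: Jan 1 is Wednesday.
2097: Tuesday
2096: Sunday (leap)
2095: Saturday
2094: Friday
2093: Thursday
2092: Tuesday (leap)
2091: Monday
2090: Sunday
2089: Saturday
2088: Thursday (leap)
2087: Wednesday
2086: Tuesday
2085: Monday
2084: Saturday (leap)
2083: Friday
2082: Thursday
2081: Wednesday
2080: Monday (leap)
2080 begins on a Monday and is a leap year.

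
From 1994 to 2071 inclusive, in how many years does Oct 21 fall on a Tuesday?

Track Oct 21's weekday year by year (advancing +1, or +2 across a Feb 29):
  1994: Fri  1995: Sat (+1)  1996: Mon (+2)  1997: Tue (+1) ✓  1998: Wed (+1)
  1999: Thu (+1)  2000: Sat (+2)  2001: Sun (+1)  2002: Mon (+1)  2003: Tue (+1) ✓
  2004: Thu (+2)  2005: Fri (+1)  2006: Sat (+1)  2007: Sun (+1)  … (50 more years) …
  2058: Mon (+1)  2059: Tue (+1) ✓  2060: Thu (+2)  2061: Fri (+1)  2062: Sat (+1)
  2063: Sun (+1)  2064: Tue (+2) ✓  2065: Wed (+1)  2066: Thu (+1)  2067: Fri (+1)
  2068: Sun (+2)  2069: Mon (+1)  2070: Tue (+1) ✓  2071: Wed (+1)
Tuesday years: 1997, 2003, 2008, 2014, 2025, 2031, 2036, 2042, 2053, 2059, 2064, 2070 — 12 in total.

12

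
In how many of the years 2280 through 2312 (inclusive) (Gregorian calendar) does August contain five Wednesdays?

August has 31 days; it has five Wednesdays when Wednesday falls among the first (month-length − 28) days — i.e. when August 1 is one of Wednesday/Tuesday/Monday.
August 1 by year: 2280:Sun 2281:Mon✓ 2282:Tue✓ 2283:Wed✓ 2284:Fri 2285:Sat 2286:Sun 2287:Mon✓ 2288:Wed✓ 2289:Thu 2290:Fri 2291:Sat 2292:Mon✓ 2293:Tue✓ 2294:Wed✓ …(3 more)… 2298:Mon✓ 2299:Tue✓ 2300:Wed✓ 2301:Thu 2302:Fri 2303:Sat 2304:Mon✓ 2305:Tue✓ 2306:Wed✓ 2307:Thu 2308:Sat 2309:Sun 2310:Mon✓ 2311:Tue✓ 2312:Thu
Years with five Wednesdays: 2281, 2282, 2283, 2287, 2288, 2292, 2293, 2294, 2298, 2299, 2300, 2304, 2305, 2306, 2310, 2311 → 16.

16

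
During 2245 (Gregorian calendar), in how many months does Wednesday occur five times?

A month of length L has five Wednesdays iff its first Wednesday is on day ≤ L−28 (so day 1–3 in a 31-day month, 1–2 in a 30-day month, day 1 in a leap February).
Checking each month of 2245: Jan starts Wed (31d) ✓; Feb starts Sat (28d); Mar starts Sat (31d); Apr starts Tue (30d) ✓; May starts Thu (31d); Jun starts Sun (30d); Jul starts Tue (31d) ✓; Aug starts Fri (31d); Sep starts Mon (30d); Oct starts Wed (31d) ✓; Nov starts Sat (30d); Dec starts Mon (31d) ✓.
Five-Wednesday months: January, April, July, October, December → 5.

5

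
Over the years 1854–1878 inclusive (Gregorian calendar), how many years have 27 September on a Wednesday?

4

Track 27 September's weekday year by year (advancing +1, or +2 across a Feb 29):
  1854: Wed ✓  1855: Thu (+1)  1856: Sat (+2)  1857: Sun (+1)  1858: Mon (+1)
  1859: Tue (+1)  1860: Thu (+2)  1861: Fri (+1)  1862: Sat (+1)  1863: Sun (+1)
  1864: Tue (+2)  1865: Wed (+1) ✓  1866: Thu (+1)  1867: Fri (+1)  1868: Sun (+2)
  1869: Mon (+1)  1870: Tue (+1)  1871: Wed (+1) ✓  1872: Fri (+2)  1873: Sat (+1)
  1874: Sun (+1)  1875: Mon (+1)  1876: Wed (+2) ✓  1877: Thu (+1)  1878: Fri (+1)
Wednesday years: 1854, 1865, 1871, 1876 — 4 in total.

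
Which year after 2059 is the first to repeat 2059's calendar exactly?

2070

Two years share a calendar iff Jan 1 falls on the same weekday and both are leap or both are common. 2059: Jan 1 is Wednesday, common year.
2060: Jan 1 Thursday, leap
2061: Jan 1 Saturday, common
2062: Jan 1 Sunday, common
2063: Jan 1 Monday, common
2064: Jan 1 Tuesday, leap
2065: Jan 1 Thursday, common
2066: Jan 1 Friday, common
2067: Jan 1 Saturday, common
2068: Jan 1 Sunday, leap
2069: Jan 1 Tuesday, common
2070: Jan 1 Wednesday, common
2070 matches on both conditions.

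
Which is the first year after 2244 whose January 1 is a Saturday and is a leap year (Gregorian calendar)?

Jan 1 advances by 2 weekdays after a leap year and by 1 after a common year.
2244: Jan 1 is Monday (leap).
2245: Wednesday
2246: Thursday
2247: Friday
2248: Saturday (leap)
2248 begins on a Saturday and is a leap year.

2248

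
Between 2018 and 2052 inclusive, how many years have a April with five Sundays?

April has 30 days; it has five Sundays when Sunday falls among the first (month-length − 28) days — i.e. when April 1 is one of Sunday/Saturday.
April 1 by year: 2018:Sun✓ 2019:Mon 2020:Wed 2021:Thu 2022:Fri 2023:Sat✓ 2024:Mon 2025:Tue 2026:Wed 2027:Thu 2028:Sat✓ 2029:Sun✓ 2030:Mon 2031:Tue 2032:Thu …(5 more)… 2038:Thu 2039:Fri 2040:Sun✓ 2041:Mon 2042:Tue 2043:Wed 2044:Fri 2045:Sat✓ 2046:Sun✓ 2047:Mon 2048:Wed 2049:Thu 2050:Fri 2051:Sat✓ 2052:Mon
Years with five Sundays: 2018, 2023, 2028, 2029, 2034, 2035, 2040, 2045, 2046, 2051 → 10.

10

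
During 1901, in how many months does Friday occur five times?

4

A month of length L has five Fridays iff its first Friday is on day ≤ L−28 (so day 1–3 in a 31-day month, 1–2 in a 30-day month, day 1 in a leap February).
Checking each month of 1901: Jan starts Tue (31d); Feb starts Fri (28d); Mar starts Fri (31d) ✓; Apr starts Mon (30d); May starts Wed (31d) ✓; Jun starts Sat (30d); Jul starts Mon (31d); Aug starts Thu (31d) ✓; Sep starts Sun (30d); Oct starts Tue (31d); Nov starts Fri (30d) ✓; Dec starts Sun (31d).
Five-Friday months: March, May, August, November → 4.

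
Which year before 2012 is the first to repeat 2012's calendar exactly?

Two years share a calendar iff Jan 1 falls on the same weekday and both are leap or both are common. 2012: Jan 1 is Sunday, leap year.
2011: Jan 1 Saturday, common
2010: Jan 1 Friday, common
2009: Jan 1 Thursday, common
2008: Jan 1 Tuesday, leap
2007: Jan 1 Monday, common
2006: Jan 1 Sunday, common
2005: Jan 1 Saturday, common
2004: Jan 1 Thursday, leap
2003: Jan 1 Wednesday, common
2002: Jan 1 Tuesday, common
2001: Jan 1 Monday, common
2000: Jan 1 Saturday, leap
1999: Jan 1 Friday, common
1998: Jan 1 Thursday, common
1997: Jan 1 Wednesday, common
1996: Jan 1 Monday, leap
1995: Jan 1 Sunday, common
1994: Jan 1 Saturday, common
1993: Jan 1 Friday, common
1992: Jan 1 Wednesday, leap
1991: Jan 1 Tuesday, common
1990: Jan 1 Monday, common
1989: Jan 1 Sunday, common
1988: Jan 1 Friday, leap
1987: Jan 1 Thursday, common
1986: Jan 1 Wednesday, common
1985: Jan 1 Tuesday, common
1984: Jan 1 Sunday, leap
1984 matches on both conditions.

1984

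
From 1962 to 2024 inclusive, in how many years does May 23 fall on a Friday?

Track May 23's weekday year by year (advancing +1, or +2 across a Feb 29):
  1962: Wed  1963: Thu (+1)  1964: Sat (+2)  1965: Sun (+1)  1966: Mon (+1)
  1967: Tue (+1)  1968: Thu (+2)  1969: Fri (+1) ✓  1970: Sat (+1)  1971: Sun (+1)
  1972: Tue (+2)  1973: Wed (+1)  1974: Thu (+1)  1975: Fri (+1) ✓  … (35 more years) …
  2011: Mon (+1)  2012: Wed (+2)  2013: Thu (+1)  2014: Fri (+1) ✓  2015: Sat (+1)
  2016: Mon (+2)  2017: Tue (+1)  2018: Wed (+1)  2019: Thu (+1)  2020: Sat (+2)
  2021: Sun (+1)  2022: Mon (+1)  2023: Tue (+1)  2024: Thu (+2)
Friday years: 1969, 1975, 1980, 1986, 1997, 2003, 2008, 2014 — 8 in total.

8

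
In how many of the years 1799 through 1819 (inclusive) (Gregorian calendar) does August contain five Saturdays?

11

August has 31 days; it has five Saturdays when Saturday falls among the first (month-length − 28) days — i.e. when August 1 is one of Saturday/Friday/Thursday.
August 1 by year: 1799:Thu✓ 1800:Fri✓ 1801:Sat✓ 1802:Sun 1803:Mon 1804:Wed 1805:Thu✓ 1806:Fri✓ 1807:Sat✓ 1808:Mon 1809:Tue 1810:Wed 1811:Thu✓ 1812:Sat✓ 1813:Sun 1814:Mon 1815:Tue 1816:Thu✓ 1817:Fri✓ 1818:Sat✓ 1819:Sun
Years with five Saturdays: 1799, 1800, 1801, 1805, 1806, 1807, 1811, 1812, 1816, 1817, 1818 → 11.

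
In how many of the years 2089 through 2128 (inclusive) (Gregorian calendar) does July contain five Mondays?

16

July has 31 days; it has five Mondays when Monday falls among the first (month-length − 28) days — i.e. when July 1 is one of Monday/Sunday/Saturday.
July 1 by year: 2089:Fri 2090:Sat✓ 2091:Sun✓ 2092:Tue 2093:Wed 2094:Thu 2095:Fri 2096:Sun✓ 2097:Mon✓ 2098:Tue 2099:Wed 2100:Thu 2101:Fri 2102:Sat✓ 2103:Sun✓ …(10 more)… 2114:Sun✓ 2115:Mon✓ 2116:Wed 2117:Thu 2118:Fri 2119:Sat✓ 2120:Mon✓ 2121:Tue 2122:Wed 2123:Thu 2124:Sat✓ 2125:Sun✓ 2126:Mon✓ 2127:Tue 2128:Thu
Years with five Mondays: 2090, 2091, 2096, 2097, 2102, 2103, 2108, 2109, 2113, 2114, 2115, 2119, 2120, 2124, 2125, 2126 → 16.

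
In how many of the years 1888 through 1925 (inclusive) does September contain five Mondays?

September has 30 days; it has five Mondays when Monday falls among the first (month-length − 28) days — i.e. when September 1 is one of Monday/Sunday.
September 1 by year: 1888:Sat 1889:Sun✓ 1890:Mon✓ 1891:Tue 1892:Thu 1893:Fri 1894:Sat 1895:Sun✓ 1896:Tue 1897:Wed 1898:Thu 1899:Fri 1900:Sat 1901:Sun✓ 1902:Mon✓ …(8 more)… 1911:Fri 1912:Sun✓ 1913:Mon✓ 1914:Tue 1915:Wed 1916:Fri 1917:Sat 1918:Sun✓ 1919:Mon✓ 1920:Wed 1921:Thu 1922:Fri 1923:Sat 1924:Mon✓ 1925:Tue
Years with five Mondays: 1889, 1890, 1895, 1901, 1902, 1907, 1912, 1913, 1918, 1919, 1924 → 11.

11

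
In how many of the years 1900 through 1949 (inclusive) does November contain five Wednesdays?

14

November has 30 days; it has five Wednesdays when Wednesday falls among the first (month-length − 28) days — i.e. when November 1 is one of Wednesday/Tuesday.
November 1 by year: 1900:Thu 1901:Fri 1902:Sat 1903:Sun 1904:Tue✓ 1905:Wed✓ 1906:Thu 1907:Fri 1908:Sun 1909:Mon 1910:Tue✓ 1911:Wed✓ 1912:Fri 1913:Sat 1914:Sun …(20 more)… 1935:Fri 1936:Sun 1937:Mon 1938:Tue✓ 1939:Wed✓ 1940:Fri 1941:Sat 1942:Sun 1943:Mon 1944:Wed✓ 1945:Thu 1946:Fri 1947:Sat 1948:Mon 1949:Tue✓
Years with five Wednesdays: 1904, 1905, 1910, 1911, 1916, 1921, 1922, 1927, 1932, 1933, 1938, 1939, 1944, 1949 → 14.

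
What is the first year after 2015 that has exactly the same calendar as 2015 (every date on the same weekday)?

Two years share a calendar iff Jan 1 falls on the same weekday and both are leap or both are common. 2015: Jan 1 is Thursday, common year.
2016: Jan 1 Friday, leap
2017: Jan 1 Sunday, common
2018: Jan 1 Monday, common
2019: Jan 1 Tuesday, common
2020: Jan 1 Wednesday, leap
2021: Jan 1 Friday, common
2022: Jan 1 Saturday, common
2023: Jan 1 Sunday, common
2024: Jan 1 Monday, leap
2025: Jan 1 Wednesday, common
2026: Jan 1 Thursday, common
2026 matches on both conditions.

2026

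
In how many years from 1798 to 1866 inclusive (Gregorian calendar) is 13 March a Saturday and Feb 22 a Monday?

Check each year's weekday for 13 March and Feb 22:
  1798: Tue/Thu  1799: Wed/Fri  1800: Thu/Sat  1801: Fri/Sun  1802: Sat/Mon ✓  1803: Sun/Tue  1804: Tue/Wed  1805: Wed/Fri  1806: Thu/Sat  1807: Fri/Sun  1808: Sun/Mon  1809: Mon/Wed  1810: Tue/Thu  1811: Wed/Fri  …(41 more)…  1853: Sun/Tue  1854: Mon/Wed  1855: Tue/Thu  1856: Thu/Fri  1857: Fri/Sun  1858: Sat/Mon ✓  1859: Sun/Tue  1860: Tue/Wed  1861: Wed/Fri  1862: Thu/Sat  1863: Fri/Sun  1864: Sun/Mon  1865: Mon/Wed  1866: Tue/Thu
Both conditions hold in: 1802, 1813, 1819, 1830, 1841, 1847, 1858 — 7.

7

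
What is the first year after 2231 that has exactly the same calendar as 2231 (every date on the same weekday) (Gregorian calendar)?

Two years share a calendar iff Jan 1 falls on the same weekday and both are leap or both are common. 2231: Jan 1 is Saturday, common year.
2232: Jan 1 Sunday, leap
2233: Jan 1 Tuesday, common
2234: Jan 1 Wednesday, common
2235: Jan 1 Thursday, common
2236: Jan 1 Friday, leap
2237: Jan 1 Sunday, common
2238: Jan 1 Monday, common
2239: Jan 1 Tuesday, common
2240: Jan 1 Wednesday, leap
2241: Jan 1 Friday, common
2242: Jan 1 Saturday, common
2242 matches on both conditions.

2242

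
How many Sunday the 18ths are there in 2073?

1

Check the 18th of each month of 2073: Jan 18: Wed, Feb 18: Sat, Mar 18: Sat, Apr 18: Tue, May 18: Thu, Jun 18: Sun, Jul 18: Tue, Aug 18: Fri, Sep 18: Mon, Oct 18: Wed, Nov 18: Sat, Dec 18: Mon.
Sunday occurs in June — 1 month.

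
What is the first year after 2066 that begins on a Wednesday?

2070

Jan 1 advances by 2 weekdays after a leap year and by 1 after a common year.
2066: Jan 1 is Friday.
2067: Saturday
2068: Sunday (leap)
2069: Tuesday
2070: Wednesday
2070 begins on a Wednesday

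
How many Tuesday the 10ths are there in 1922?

Check the 10th of each month of 1922: Jan 10: Tue, Feb 10: Fri, Mar 10: Fri, Apr 10: Mon, May 10: Wed, Jun 10: Sat, Jul 10: Mon, Aug 10: Thu, Sep 10: Sun, Oct 10: Tue, Nov 10: Fri, Dec 10: Sun.
Tuesday occurs in January, October — 2 months.

2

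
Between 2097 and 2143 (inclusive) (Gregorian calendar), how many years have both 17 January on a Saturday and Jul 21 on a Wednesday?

1

Check each year's weekday for 17 January and Jul 21:
  2097: Thu/Sun  2098: Fri/Mon  2099: Sat/Tue  2100: Sun/Wed  2101: Mon/Thu  2102: Tue/Fri  2103: Wed/Sat  2104: Thu/Mon  2105: Sat/Tue  2106: Sun/Wed  2107: Mon/Thu  2108: Tue/Sat  2109: Thu/Sun  2110: Fri/Mon  …(19 more)…  2130: Tue/Fri  2131: Wed/Sat  2132: Thu/Mon  2133: Sat/Tue  2134: Sun/Wed  2135: Mon/Thu  2136: Tue/Sat  2137: Thu/Sun  2138: Fri/Mon  2139: Sat/Tue  2140: Sun/Thu  2141: Tue/Fri  2142: Wed/Sat  2143: Thu/Sun
Both conditions hold in: 2128 — 1.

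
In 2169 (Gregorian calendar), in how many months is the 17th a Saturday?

1

Check the 17th of each month of 2169: Jan 17: Tue, Feb 17: Fri, Mar 17: Fri, Apr 17: Mon, May 17: Wed, Jun 17: Sat, Jul 17: Mon, Aug 17: Thu, Sep 17: Sun, Oct 17: Tue, Nov 17: Fri, Dec 17: Sun.
Saturday occurs in June — 1 month.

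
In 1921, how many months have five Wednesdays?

A month of length L has five Wednesdays iff its first Wednesday is on day ≤ L−28 (so day 1–3 in a 31-day month, 1–2 in a 30-day month, day 1 in a leap February).
Checking each month of 1921: Jan starts Sat (31d); Feb starts Tue (28d); Mar starts Tue (31d) ✓; Apr starts Fri (30d); May starts Sun (31d); Jun starts Wed (30d) ✓; Jul starts Fri (31d); Aug starts Mon (31d) ✓; Sep starts Thu (30d); Oct starts Sat (31d); Nov starts Tue (30d) ✓; Dec starts Thu (31d).
Five-Wednesday months: March, June, August, November → 4.

4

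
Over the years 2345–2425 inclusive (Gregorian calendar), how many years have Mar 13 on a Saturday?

Track Mar 13's weekday year by year (advancing +1, or +2 across a Feb 29):
  2345: Tue  2346: Wed (+1)  2347: Thu (+1)  2348: Sat (+2) ✓  2349: Sun (+1)
  2350: Mon (+1)  2351: Tue (+1)  2352: Thu (+2)  2353: Fri (+1)  2354: Sat (+1) ✓
  2355: Sun (+1)  2356: Tue (+2)  2357: Wed (+1)  2358: Thu (+1)  … (53 more years) …
  2412: Tue (+2)  2413: Wed (+1)  2414: Thu (+1)  2415: Fri (+1)  2416: Sun (+2)
  2417: Mon (+1)  2418: Tue (+1)  2419: Wed (+1)  2420: Fri (+2)  2421: Sat (+1) ✓
  2422: Sun (+1)  2423: Mon (+1)  2424: Wed (+2)  2425: Thu (+1)
Saturday years: 2348, 2354, 2365, 2371, 2376, 2382, 2393, 2399, 2404, 2410, 2421 — 11 in total.

11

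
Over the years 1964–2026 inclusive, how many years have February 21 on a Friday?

Track February 21's weekday year by year (advancing +1, or +2 across a Feb 29):
  1964: Fri ✓  1965: Sun (+2)  1966: Mon (+1)  1967: Tue (+1)  1968: Wed (+1)
  1969: Fri (+2) ✓  1970: Sat (+1)  1971: Sun (+1)  1972: Mon (+1)  1973: Wed (+2)
  1974: Thu (+1)  1975: Fri (+1) ✓  1976: Sat (+1)  1977: Mon (+2)  … (35 more years) …
  2013: Thu (+2)  2014: Fri (+1) ✓  2015: Sat (+1)  2016: Sun (+1)  2017: Tue (+2)
  2018: Wed (+1)  2019: Thu (+1)  2020: Fri (+1) ✓  2021: Sun (+2)  2022: Mon (+1)
  2023: Tue (+1)  2024: Wed (+1)  2025: Fri (+2) ✓  2026: Sat (+1)
Friday years: 1964, 1969, 1975, 1986, 1992, 1997, 2003, 2014, 2020, 2025 — 10 in total.

10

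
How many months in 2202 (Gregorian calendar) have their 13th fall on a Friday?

Check the 13th of each month of 2202: Jan 13: Wed, Feb 13: Sat, Mar 13: Sat, Apr 13: Tue, May 13: Thu, Jun 13: Sun, Jul 13: Tue, Aug 13: Fri, Sep 13: Mon, Oct 13: Wed, Nov 13: Sat, Dec 13: Mon.
Friday occurs in August — 1 month.

1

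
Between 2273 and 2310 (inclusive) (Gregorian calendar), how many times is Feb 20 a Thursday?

Track Feb 20's weekday year by year (advancing +1, or +2 across a Feb 29):
  2273: Thu ✓  2274: Fri (+1)  2275: Sat (+1)  2276: Sun (+1)  2277: Tue (+2)
  2278: Wed (+1)  2279: Thu (+1) ✓  2280: Fri (+1)  2281: Sun (+2)  2282: Mon (+1)
  2283: Tue (+1)  2284: Wed (+1)  2285: Fri (+2)  2286: Sat (+1)  … (10 more years) …
  2297: Sat (+2)  2298: Sun (+1)  2299: Mon (+1)  2300: Tue (+1)  2301: Wed (+1)
  2302: Thu (+1) ✓  2303: Fri (+1)  2304: Sat (+1)  2305: Mon (+2)  2306: Tue (+1)
  2307: Wed (+1)  2308: Thu (+1) ✓  2309: Sat (+2)  2310: Sun (+1)
Thursday years: 2273, 2279, 2290, 2296, 2302, 2308 — 6 in total.

6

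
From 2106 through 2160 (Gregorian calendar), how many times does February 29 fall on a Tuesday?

2

Leap years in 2106–2160: 14 of them.
Feb 29 weekday advances by 5 (mod 7) from one leap year to the next four years later (or differs when a century non-leap intervenes).
Leap-day weekdays: 2108:Wed 2112:Mon 2116:Sat 2120:Thu 2124:Tue✓ 2128:Sun 2132:Fri 2136:Wed 2140:Mon 2144:Sat 2148:Thu 2152:Tue✓ 2156:Sun 2160:Fri
Tuesday: 2124, 2152 → 2.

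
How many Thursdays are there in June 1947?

June 1947 has 30 days and begins on Sunday.
The first Thursday is June 5.
Thursdays fall on 5, 12, 19, 26 — that's 4.

4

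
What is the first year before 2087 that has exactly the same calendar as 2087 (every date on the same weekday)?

Two years share a calendar iff Jan 1 falls on the same weekday and both are leap or both are common. 2087: Jan 1 is Wednesday, common year.
2086: Jan 1 Tuesday, common
2085: Jan 1 Monday, common
2084: Jan 1 Saturday, leap
2083: Jan 1 Friday, common
2082: Jan 1 Thursday, common
2081: Jan 1 Wednesday, common
2081 matches on both conditions.

2081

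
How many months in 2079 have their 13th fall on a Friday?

2

Check the 13th of each month of 2079: Jan 13: Fri, Feb 13: Mon, Mar 13: Mon, Apr 13: Thu, May 13: Sat, Jun 13: Tue, Jul 13: Thu, Aug 13: Sun, Sep 13: Wed, Oct 13: Fri, Nov 13: Mon, Dec 13: Wed.
Friday occurs in January, October — 2 months.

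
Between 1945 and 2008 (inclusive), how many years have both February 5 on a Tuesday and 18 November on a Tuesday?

3

Check each year's weekday for February 5 and 18 November:
  1945: Mon/Sun  1946: Tue/Mon  1947: Wed/Tue  1948: Thu/Thu  1949: Sat/Fri  1950: Sun/Sat  1951: Mon/Sun  1952: Tue/Tue ✓  1953: Thu/Wed  1954: Fri/Thu  1955: Sat/Fri  1956: Sun/Sun  1957: Tue/Mon  1958: Wed/Tue  …(36 more)…  1995: Sun/Sat  1996: Mon/Mon  1997: Wed/Tue  1998: Thu/Wed  1999: Fri/Thu  2000: Sat/Sat  2001: Mon/Sun  2002: Tue/Mon  2003: Wed/Tue  2004: Thu/Thu  2005: Sat/Fri  2006: Sun/Sat  2007: Mon/Sun  2008: Tue/Tue ✓
Both conditions hold in: 1952, 1980, 2008 — 3.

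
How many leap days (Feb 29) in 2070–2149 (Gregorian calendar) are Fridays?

Leap years in 2070–2149: 19 of them.
Feb 29 weekday advances by 5 (mod 7) from one leap year to the next four years later (or differs when a century non-leap intervenes).
Leap-day weekdays: 2072:Mon 2076:Sat 2080:Thu 2084:Tue 2088:Sun 2092:Fri✓ 2096:Wed 2104:Fri✓ 2108:Wed 2112:Mon 2116:Sat 2120:Thu 2124:Tue 2128:Sun 2132:Fri✓ 2136:Wed 2140:Mon 2144:Sat 2148:Thu
Friday: 2092, 2104, 2132 → 3.

3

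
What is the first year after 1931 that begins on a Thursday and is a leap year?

1948

Jan 1 advances by 2 weekdays after a leap year and by 1 after a common year.
1931: Jan 1 is Thursday.
1932: Friday (leap)
1933: Sunday
1934: Monday
1935: Tuesday
1936: Wednesday (leap)
1937: Friday
1938: Saturday
1939: Sunday
1940: Monday (leap)
1941: Wednesday
1942: Thursday
1943: Friday
1944: Saturday (leap)
1945: Monday
1946: Tuesday
1947: Wednesday
1948: Thursday (leap)
1948 begins on a Thursday and is a leap year.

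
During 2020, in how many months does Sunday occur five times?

4

A month of length L has five Sundays iff its first Sunday is on day ≤ L−28 (so day 1–3 in a 31-day month, 1–2 in a 30-day month, day 1 in a leap February).
Checking each month of 2020: Jan starts Wed (31d); Feb starts Sat (29d); Mar starts Sun (31d) ✓; Apr starts Wed (30d); May starts Fri (31d) ✓; Jun starts Mon (30d); Jul starts Wed (31d); Aug starts Sat (31d) ✓; Sep starts Tue (30d); Oct starts Thu (31d); Nov starts Sun (30d) ✓; Dec starts Tue (31d).
Five-Sunday months: March, May, August, November → 4.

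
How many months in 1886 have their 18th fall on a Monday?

2

Check the 18th of each month of 1886: Jan 18: Mon, Feb 18: Thu, Mar 18: Thu, Apr 18: Sun, May 18: Tue, Jun 18: Fri, Jul 18: Sun, Aug 18: Wed, Sep 18: Sat, Oct 18: Mon, Nov 18: Thu, Dec 18: Sat.
Monday occurs in January, October — 2 months.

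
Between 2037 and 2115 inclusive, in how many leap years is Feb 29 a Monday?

Leap years in 2037–2115: 18 of them.
Feb 29 weekday advances by 5 (mod 7) from one leap year to the next four years later (or differs when a century non-leap intervenes).
Leap-day weekdays: 2040:Wed 2044:Mon✓ 2048:Sat 2052:Thu 2056:Tue 2060:Sun 2064:Fri 2068:Wed 2072:Mon✓ 2076:Sat 2080:Thu 2084:Tue 2088:Sun 2092:Fri 2096:Wed 2104:Fri 2108:Wed 2112:Mon✓
Monday: 2044, 2072, 2112 → 3.

3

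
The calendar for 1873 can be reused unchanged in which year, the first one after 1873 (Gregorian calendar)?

1879

Two years share a calendar iff Jan 1 falls on the same weekday and both are leap or both are common. 1873: Jan 1 is Wednesday, common year.
1874: Jan 1 Thursday, common
1875: Jan 1 Friday, common
1876: Jan 1 Saturday, leap
1877: Jan 1 Monday, common
1878: Jan 1 Tuesday, common
1879: Jan 1 Wednesday, common
1879 matches on both conditions.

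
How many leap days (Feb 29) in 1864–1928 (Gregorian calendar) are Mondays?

3

Leap years in 1864–1928: 16 of them.
Feb 29 weekday advances by 5 (mod 7) from one leap year to the next four years later (or differs when a century non-leap intervenes).
Leap-day weekdays: 1864:Mon✓ 1868:Sat 1872:Thu 1876:Tue 1880:Sun 1884:Fri 1888:Wed 1892:Mon✓ 1896:Sat 1904:Mon✓ 1908:Sat 1912:Thu 1916:Tue 1920:Sun 1924:Fri 1928:Wed
Monday: 1864, 1892, 1904 → 3.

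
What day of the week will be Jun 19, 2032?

Saturday

January 1, 2032 is a Thursday.
June 19 is day 171 of the year, i.e. 170 days after Jan 1.
170 mod 7 = 2, so advance 2 weekdays from Thursday: Saturday.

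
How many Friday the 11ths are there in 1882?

1

Check the 11th of each month of 1882: Jan 11: Wed, Feb 11: Sat, Mar 11: Sat, Apr 11: Tue, May 11: Thu, Jun 11: Sun, Jul 11: Tue, Aug 11: Fri, Sep 11: Mon, Oct 11: Wed, Nov 11: Sat, Dec 11: Mon.
Friday occurs in August — 1 month.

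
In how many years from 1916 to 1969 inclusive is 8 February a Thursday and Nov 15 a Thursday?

Check each year's weekday for 8 February and Nov 15:
  1916: Tue/Wed  1917: Thu/Thu ✓  1918: Fri/Fri  1919: Sat/Sat  1920: Sun/Mon  1921: Tue/Tue  1922: Wed/Wed  1923: Thu/Thu ✓  1924: Fri/Sat  1925: Sun/Sun  1926: Mon/Mon  1927: Tue/Tue  1928: Wed/Thu  1929: Fri/Fri  …(26 more)…  1956: Wed/Thu  1957: Fri/Fri  1958: Sat/Sat  1959: Sun/Sun  1960: Mon/Tue  1961: Wed/Wed  1962: Thu/Thu ✓  1963: Fri/Fri  1964: Sat/Sun  1965: Mon/Mon  1966: Tue/Tue  1967: Wed/Wed  1968: Thu/Fri  1969: Sat/Sat
Both conditions hold in: 1917, 1923, 1934, 1945, 1951, 1962 — 6.

6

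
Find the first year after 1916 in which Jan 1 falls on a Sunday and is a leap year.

Jan 1 advances by 2 weekdays after a leap year and by 1 after a common year.
1916: Jan 1 is Saturday (leap).
1917: Monday
1918: Tuesday
1919: Wednesday
1920: Thursday (leap)
1921: Saturday
1922: Sunday
1923: Monday
1924: Tuesday (leap)
1925: Thursday
1926: Friday
1927: Saturday
1928: Sunday (leap)
1928 begins on a Sunday and is a leap year.

1928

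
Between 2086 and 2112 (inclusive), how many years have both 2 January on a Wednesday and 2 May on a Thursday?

3

Check each year's weekday for 2 January and 2 May:
  2086: Wed/Thu ✓  2087: Thu/Fri  2088: Fri/Sun  2089: Sun/Mon  2090: Mon/Tue  2091: Tue/Wed  2092: Wed/Fri  2093: Fri/Sat  2094: Sat/Sun  2095: Sun/Mon  2096: Mon/Wed  2097: Wed/Thu ✓  2098: Thu/Fri  2099: Fri/Sat  2100: Sat/Sun  2101: Sun/Mon  2102: Mon/Tue  2103: Tue/Wed  2104: Wed/Fri  2105: Fri/Sat  2106: Sat/Sun  2107: Sun/Mon  2108: Mon/Wed  2109: Wed/Thu ✓  2110: Thu/Fri  2111: Fri/Sat  2112: Sat/Mon
Both conditions hold in: 2086, 2097, 2109 — 3.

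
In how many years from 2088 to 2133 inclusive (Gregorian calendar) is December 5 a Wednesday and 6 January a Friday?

2

Check each year's weekday for December 5 and 6 January:
  2088: Sun/Tue  2089: Mon/Thu  2090: Tue/Fri  2091: Wed/Sat  2092: Fri/Sun  2093: Sat/Tue  2094: Sun/Wed  2095: Mon/Thu  2096: Wed/Fri ✓  2097: Thu/Sun  2098: Fri/Mon  2099: Sat/Tue  2100: Sun/Wed  2101: Mon/Thu  …(18 more)…  2120: Thu/Sat  2121: Fri/Mon  2122: Sat/Tue  2123: Sun/Wed  2124: Tue/Thu  2125: Wed/Sat  2126: Thu/Sun  2127: Fri/Mon  2128: Sun/Tue  2129: Mon/Thu  2130: Tue/Fri  2131: Wed/Sat  2132: Fri/Sun  2133: Sat/Tue
Both conditions hold in: 2096, 2108 — 2.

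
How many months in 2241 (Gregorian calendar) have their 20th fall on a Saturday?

3

Check the 20th of each month of 2241: Jan 20: Wed, Feb 20: Sat, Mar 20: Sat, Apr 20: Tue, May 20: Thu, Jun 20: Sun, Jul 20: Tue, Aug 20: Fri, Sep 20: Mon, Oct 20: Wed, Nov 20: Sat, Dec 20: Mon.
Saturday occurs in February, March, November — 3 months.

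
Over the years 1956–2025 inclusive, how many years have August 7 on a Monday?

Track August 7's weekday year by year (advancing +1, or +2 across a Feb 29):
  1956: Tue  1957: Wed (+1)  1958: Thu (+1)  1959: Fri (+1)  1960: Sun (+2)
  1961: Mon (+1) ✓  1962: Tue (+1)  1963: Wed (+1)  1964: Fri (+2)  1965: Sat (+1)
  1966: Sun (+1)  1967: Mon (+1) ✓  1968: Wed (+2)  1969: Thu (+1)  … (42 more years) …
  2012: Tue (+2)  2013: Wed (+1)  2014: Thu (+1)  2015: Fri (+1)  2016: Sun (+2)
  2017: Mon (+1) ✓  2018: Tue (+1)  2019: Wed (+1)  2020: Fri (+2)  2021: Sat (+1)
  2022: Sun (+1)  2023: Mon (+1) ✓  2024: Wed (+2)  2025: Thu (+1)
Monday years: 1961, 1967, 1972, 1978, 1989, 1995, 2000, 2006, 2017, 2023 — 10 in total.

10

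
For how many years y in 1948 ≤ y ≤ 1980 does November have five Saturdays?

November has 30 days; it has five Saturdays when Saturday falls among the first (month-length − 28) days — i.e. when November 1 is one of Saturday/Friday.
November 1 by year: 1948:Mon 1949:Tue 1950:Wed 1951:Thu 1952:Sat✓ 1953:Sun 1954:Mon 1955:Tue 1956:Thu 1957:Fri✓ 1958:Sat✓ 1959:Sun 1960:Tue 1961:Wed 1962:Thu …(3 more)… 1966:Tue 1967:Wed 1968:Fri✓ 1969:Sat✓ 1970:Sun 1971:Mon 1972:Wed 1973:Thu 1974:Fri✓ 1975:Sat✓ 1976:Mon 1977:Tue 1978:Wed 1979:Thu 1980:Sat✓
Years with five Saturdays: 1952, 1957, 1958, 1963, 1968, 1969, 1974, 1975, 1980 → 9.

9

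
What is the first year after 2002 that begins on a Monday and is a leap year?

2024

Jan 1 advances by 2 weekdays after a leap year and by 1 after a common year.
2002: Jan 1 is Tuesday.
2003: Wednesday
2004: Thursday (leap)
2005: Saturday
2006: Sunday
2007: Monday
2008: Tuesday (leap)
2009: Thursday
2010: Friday
2011: Saturday
2012: Sunday (leap)
2013: Tuesday
2014: Wednesday
2015: Thursday
2016: Friday (leap)
2017: Sunday
2018: Monday
2019: Tuesday
2020: Wednesday (leap)
2021: Friday
2022: Saturday
2023: Sunday
2024: Monday (leap)
2024 begins on a Monday and is a leap year.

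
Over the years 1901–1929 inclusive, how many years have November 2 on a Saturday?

Track November 2's weekday year by year (advancing +1, or +2 across a Feb 29):
  1901: Sat ✓  1902: Sun (+1)  1903: Mon (+1)  1904: Wed (+2)  1905: Thu (+1)
  1906: Fri (+1)  1907: Sat (+1) ✓  1908: Mon (+2)  1909: Tue (+1)  1910: Wed (+1)
  1911: Thu (+1)  1912: Sat (+2) ✓  1913: Sun (+1)  1914: Mon (+1)  1915: Tue (+1)
  1916: Thu (+2)  1917: Fri (+1)  1918: Sat (+1) ✓  1919: Sun (+1)  1920: Tue (+2)
  1921: Wed (+1)  1922: Thu (+1)  1923: Fri (+1)  1924: Sun (+2)  1925: Mon (+1)
  1926: Tue (+1)  1927: Wed (+1)  1928: Fri (+2)  1929: Sat (+1) ✓
Saturday years: 1901, 1907, 1912, 1918, 1929 — 5 in total.

5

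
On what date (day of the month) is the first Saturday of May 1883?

5

May 1, 1883 is a Tuesday, so the first Saturday is the 5th.
The first Saturday is 5 + 0 = 5.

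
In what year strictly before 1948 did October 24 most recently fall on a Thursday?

1946

From one year to the next, a fixed date's weekday advances by 1, or by 2 when a Feb 29 lies between the two dates.
1948: October 24 is Sunday.
1947: Friday (−2)
1946: Thursday (−1)
October 24 falls on a Thursday in 1946.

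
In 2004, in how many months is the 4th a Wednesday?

Check the 4th of each month of 2004: Jan 4: Sun, Feb 4: Wed, Mar 4: Thu, Apr 4: Sun, May 4: Tue, Jun 4: Fri, Jul 4: Sun, Aug 4: Wed, Sep 4: Sat, Oct 4: Mon, Nov 4: Thu, Dec 4: Sat.
Wednesday occurs in February, August — 2 months.

2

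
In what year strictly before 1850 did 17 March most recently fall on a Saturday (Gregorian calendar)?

1849

From one year to the next, a fixed date's weekday advances by 1, or by 2 when a Feb 29 lies between the two dates.
1850: March 17 is Sunday.
1849: Saturday (−1)
17 March falls on a Saturday in 1849.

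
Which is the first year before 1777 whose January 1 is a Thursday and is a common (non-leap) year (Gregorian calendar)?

Jan 1 advances by 2 weekdays after a leap year and by 1 after a common year.
1777: Jan 1 is Wednesday.
1776: Monday (leap)
1775: Sunday
1774: Saturday
1773: Friday
1772: Wednesday (leap)
1771: Tuesday
1770: Monday
1769: Sunday
1768: Friday (leap)
1767: Thursday
1767 begins on a Thursday and is a common year.

1767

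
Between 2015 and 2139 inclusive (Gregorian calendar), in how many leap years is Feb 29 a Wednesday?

5

Leap years in 2015–2139: 30 of them.
Feb 29 weekday advances by 5 (mod 7) from one leap year to the next four years later (or differs when a century non-leap intervenes).
Leap-day weekdays: 2016:Mon 2020:Sat 2024:Thu 2028:Tue 2032:Sun 2036:Fri 2040:Wed✓ 2044:Mon 2048:Sat 2052:Thu 2056:Tue 2060:Sun 2064:Fri …(4 more)… 2084:Tue 2088:Sun 2092:Fri 2096:Wed✓ 2104:Fri 2108:Wed✓ 2112:Mon 2116:Sat 2120:Thu 2124:Tue 2128:Sun 2132:Fri 2136:Wed✓
Wednesday: 2040, 2068, 2096, 2108, 2136 → 5.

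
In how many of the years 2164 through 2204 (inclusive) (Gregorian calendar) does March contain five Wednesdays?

16

March has 31 days; it has five Wednesdays when Wednesday falls among the first (month-length − 28) days — i.e. when March 1 is one of Wednesday/Tuesday/Monday.
March 1 by year: 2164:Thu 2165:Fri 2166:Sat 2167:Sun 2168:Tue✓ 2169:Wed✓ 2170:Thu 2171:Fri 2172:Sun 2173:Mon✓ 2174:Tue✓ 2175:Wed✓ 2176:Fri 2177:Sat 2178:Sun …(11 more)… 2190:Mon✓ 2191:Tue✓ 2192:Thu 2193:Fri 2194:Sat 2195:Sun 2196:Tue✓ 2197:Wed✓ 2198:Thu 2199:Fri 2200:Sat 2201:Sun 2202:Mon✓ 2203:Tue✓ 2204:Thu
Years with five Wednesdays: 2168, 2169, 2173, 2174, 2175, 2179, 2180, 2184, 2185, 2186, 2190, 2191, 2196, 2197, 2202, 2203 → 16.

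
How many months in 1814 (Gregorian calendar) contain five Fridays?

4

A month of length L has five Fridays iff its first Friday is on day ≤ L−28 (so day 1–3 in a 31-day month, 1–2 in a 30-day month, day 1 in a leap February).
Checking each month of 1814: Jan starts Sat (31d); Feb starts Tue (28d); Mar starts Tue (31d); Apr starts Fri (30d) ✓; May starts Sun (31d); Jun starts Wed (30d); Jul starts Fri (31d) ✓; Aug starts Mon (31d); Sep starts Thu (30d) ✓; Oct starts Sat (31d); Nov starts Tue (30d); Dec starts Thu (31d) ✓.
Five-Friday months: April, July, September, December → 4.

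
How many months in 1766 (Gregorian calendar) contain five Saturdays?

4

A month of length L has five Saturdays iff its first Saturday is on day ≤ L−28 (so day 1–3 in a 31-day month, 1–2 in a 30-day month, day 1 in a leap February).
Checking each month of 1766: Jan starts Wed (31d); Feb starts Sat (28d); Mar starts Sat (31d) ✓; Apr starts Tue (30d); May starts Thu (31d) ✓; Jun starts Sun (30d); Jul starts Tue (31d); Aug starts Fri (31d) ✓; Sep starts Mon (30d); Oct starts Wed (31d); Nov starts Sat (30d) ✓; Dec starts Mon (31d).
Five-Saturday months: March, May, August, November → 4.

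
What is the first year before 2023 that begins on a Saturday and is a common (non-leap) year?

2022

Jan 1 advances by 2 weekdays after a leap year and by 1 after a common year.
2023: Jan 1 is Sunday.
2022: Saturday
2022 begins on a Saturday and is a common year.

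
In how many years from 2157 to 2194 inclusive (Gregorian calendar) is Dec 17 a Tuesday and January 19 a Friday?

Check each year's weekday for Dec 17 and January 19:
  2157: Sat/Wed  2158: Sun/Thu  2159: Mon/Fri  2160: Wed/Sat  2161: Thu/Mon  2162: Fri/Tue  2163: Sat/Wed  2164: Mon/Thu  2165: Tue/Sat  2166: Wed/Sun  2167: Thu/Mon  2168: Sat/Tue  2169: Sun/Thu  2170: Mon/Fri  …(10 more)…  2181: Mon/Fri  2182: Tue/Sat  2183: Wed/Sun  2184: Fri/Mon  2185: Sat/Wed  2186: Sun/Thu  2187: Mon/Fri  2188: Wed/Sat  2189: Thu/Mon  2190: Fri/Tue  2191: Sat/Wed  2192: Mon/Thu  2193: Tue/Sat  2194: Wed/Sun
Both conditions hold in: 2176 — 1.

1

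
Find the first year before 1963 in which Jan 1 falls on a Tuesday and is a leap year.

1952

Jan 1 advances by 2 weekdays after a leap year and by 1 after a common year.
1963: Jan 1 is Tuesday.
1962: Monday
1961: Sunday
1960: Friday (leap)
1959: Thursday
1958: Wednesday
1957: Tuesday
1956: Sunday (leap)
1955: Saturday
1954: Friday
1953: Thursday
1952: Tuesday (leap)
1952 begins on a Tuesday and is a leap year.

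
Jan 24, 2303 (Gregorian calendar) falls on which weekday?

Saturday

January 1, 2303 is a Thursday.
January 24 is day 24 of the year, i.e. 23 days after Jan 1.
23 mod 7 = 2, so advance 2 weekdays from Thursday: Saturday.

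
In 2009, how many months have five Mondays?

A month of length L has five Mondays iff its first Monday is on day ≤ L−28 (so day 1–3 in a 31-day month, 1–2 in a 30-day month, day 1 in a leap February).
Checking each month of 2009: Jan starts Thu (31d); Feb starts Sun (28d); Mar starts Sun (31d) ✓; Apr starts Wed (30d); May starts Fri (31d); Jun starts Mon (30d) ✓; Jul starts Wed (31d); Aug starts Sat (31d) ✓; Sep starts Tue (30d); Oct starts Thu (31d); Nov starts Sun (30d) ✓; Dec starts Tue (31d).
Five-Monday months: March, June, August, November → 4.

4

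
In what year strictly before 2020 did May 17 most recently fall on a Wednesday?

2017

From one year to the next, a fixed date's weekday advances by 1, or by 2 when a Feb 29 lies between the two dates.
2020: May 17 is Sunday.
2019: Friday (−2)
2018: Thursday (−1)
2017: Wednesday (−1)
May 17 falls on a Wednesday in 2017.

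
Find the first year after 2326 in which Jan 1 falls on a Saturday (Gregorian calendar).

Jan 1 advances by 2 weekdays after a leap year and by 1 after a common year.
2326: Jan 1 is Friday.
2327: Saturday
2327 begins on a Saturday

2327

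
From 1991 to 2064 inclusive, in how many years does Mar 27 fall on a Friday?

10

Track Mar 27's weekday year by year (advancing +1, or +2 across a Feb 29):
  1991: Wed  1992: Fri (+2) ✓  1993: Sat (+1)  1994: Sun (+1)  1995: Mon (+1)
  1996: Wed (+2)  1997: Thu (+1)  1998: Fri (+1) ✓  1999: Sat (+1)  2000: Mon (+2)
  2001: Tue (+1)  2002: Wed (+1)  2003: Thu (+1)  2004: Sat (+2)  … (46 more years) …
  2051: Mon (+1)  2052: Wed (+2)  2053: Thu (+1)  2054: Fri (+1) ✓  2055: Sat (+1)
  2056: Mon (+2)  2057: Tue (+1)  2058: Wed (+1)  2059: Thu (+1)  2060: Sat (+2)
  2061: Sun (+1)  2062: Mon (+1)  2063: Tue (+1)  2064: Thu (+2)
Friday years: 1992, 1998, 2009, 2015, 2020, 2026, 2037, 2043, 2048, 2054 — 10 in total.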